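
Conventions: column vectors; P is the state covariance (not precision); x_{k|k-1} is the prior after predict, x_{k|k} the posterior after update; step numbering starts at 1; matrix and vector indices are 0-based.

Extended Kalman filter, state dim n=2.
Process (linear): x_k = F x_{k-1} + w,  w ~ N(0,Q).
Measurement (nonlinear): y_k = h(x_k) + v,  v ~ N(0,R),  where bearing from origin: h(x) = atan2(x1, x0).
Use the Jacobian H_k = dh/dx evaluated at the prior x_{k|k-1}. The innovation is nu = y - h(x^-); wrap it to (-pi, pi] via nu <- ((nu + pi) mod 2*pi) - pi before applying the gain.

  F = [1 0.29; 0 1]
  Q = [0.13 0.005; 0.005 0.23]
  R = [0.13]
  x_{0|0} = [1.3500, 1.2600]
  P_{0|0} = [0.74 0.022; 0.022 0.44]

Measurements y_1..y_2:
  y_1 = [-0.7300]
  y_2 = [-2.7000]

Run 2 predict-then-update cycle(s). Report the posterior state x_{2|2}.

step 1: x^-=[1.7154, 1.2600]  P^-=[0.9198 0.1546; 0.1546 0.6700]  H_jac=[-0.2781 0.3787]  S=[0.2647]  K=[-0.7454; 0.7961]  nu=[-1.3635]  x^+=[2.7318, 0.1744]  P^+=[0.7727 0.3117; 0.3117 0.5023]
step 2: x^-=[2.7824, 0.1744]  P^-=[1.1257 0.4623; 0.4623 0.7323]  H_jac=[-0.0224 0.3580]  S=[0.2170]  K=[0.6463; 1.1603]  nu=[-2.7626]  x^+=[0.9969, -3.0310]  P^+=[1.0351 0.2996; 0.2996 0.4401]

x_post = [0.9969, -3.0310]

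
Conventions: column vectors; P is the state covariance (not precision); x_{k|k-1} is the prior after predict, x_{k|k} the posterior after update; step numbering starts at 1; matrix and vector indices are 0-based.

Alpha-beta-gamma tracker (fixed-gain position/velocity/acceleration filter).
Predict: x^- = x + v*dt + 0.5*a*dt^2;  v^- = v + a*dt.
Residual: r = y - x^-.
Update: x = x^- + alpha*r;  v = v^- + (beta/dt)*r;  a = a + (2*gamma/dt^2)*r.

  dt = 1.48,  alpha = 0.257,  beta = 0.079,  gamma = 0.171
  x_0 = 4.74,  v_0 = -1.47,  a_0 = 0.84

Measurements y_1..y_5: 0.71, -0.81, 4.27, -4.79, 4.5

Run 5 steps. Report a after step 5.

step 1: x_pred=3.4844  r=-2.7744  x^+=2.7714  v^+=-0.3749  a^+=0.4068
step 2: x_pred=2.6621  r=-3.4721  x^+=1.7697  v^+=0.0419  a^+=-0.1353
step 3: x_pred=1.6835  r=2.5865  x^+=2.3483  v^+=-0.0203  a^+=0.2685
step 4: x_pred=2.6123  r=-7.4023  x^+=0.7099  v^+=-0.0180  a^+=-0.8872
step 5: x_pred=-0.2884  r=4.7884  x^+=0.9422  v^+=-1.0755  a^+=-0.1396

a_post = -0.1396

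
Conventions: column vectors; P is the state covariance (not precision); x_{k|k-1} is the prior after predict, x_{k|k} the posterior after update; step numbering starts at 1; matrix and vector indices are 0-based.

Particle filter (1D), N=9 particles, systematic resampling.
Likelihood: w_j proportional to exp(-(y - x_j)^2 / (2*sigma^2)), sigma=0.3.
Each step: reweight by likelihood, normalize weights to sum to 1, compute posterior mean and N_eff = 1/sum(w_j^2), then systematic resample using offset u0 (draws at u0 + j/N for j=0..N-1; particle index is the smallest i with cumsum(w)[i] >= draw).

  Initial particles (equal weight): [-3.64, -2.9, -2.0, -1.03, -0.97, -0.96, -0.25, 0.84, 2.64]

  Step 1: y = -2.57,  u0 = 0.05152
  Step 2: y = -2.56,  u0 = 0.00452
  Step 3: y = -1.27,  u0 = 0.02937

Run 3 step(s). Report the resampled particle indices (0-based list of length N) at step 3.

resampled_idx = [0, 1, 2, 3, 4, 5, 6, 7, 8]

step 1: w=[0.0024, 0.7667, 0.2309, 0.0000, 0.0000, 0.0000, 0.0000, 0.0000, 0.0000]  mean=-2.6940  Neff=1.5598  idx=[1, 1, 1, 1, 1, 1, 1, 2, 2]
step 2: w=[0.1305, 0.1305, 0.1305, 0.1305, 0.1305, 0.1305, 0.1305, 0.0434, 0.0434]  mean=-2.8218  Neff=8.1372  idx=[0, 0, 1, 2, 3, 4, 5, 5, 6]
step 3: w=[0.1111, 0.1111, 0.1111, 0.1111, 0.1111, 0.1111, 0.1111, 0.1111, 0.1111]  mean=-2.9000  Neff=9.0000  idx=[0, 1, 2, 3, 4, 5, 6, 7, 8]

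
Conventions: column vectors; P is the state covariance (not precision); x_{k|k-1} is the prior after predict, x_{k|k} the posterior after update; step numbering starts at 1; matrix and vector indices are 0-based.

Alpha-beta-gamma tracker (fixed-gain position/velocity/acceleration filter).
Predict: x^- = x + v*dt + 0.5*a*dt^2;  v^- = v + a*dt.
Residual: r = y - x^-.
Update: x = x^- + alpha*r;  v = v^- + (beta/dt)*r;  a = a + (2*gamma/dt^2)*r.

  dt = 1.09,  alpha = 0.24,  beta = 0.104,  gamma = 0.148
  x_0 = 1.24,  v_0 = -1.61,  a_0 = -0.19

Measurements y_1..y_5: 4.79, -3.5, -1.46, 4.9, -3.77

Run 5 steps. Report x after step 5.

x_post = 0.7176

step 1: x_pred=-0.6278  r=5.4178  x^+=0.6725  v^+=-1.3002  a^+=1.1598
step 2: x_pred=-0.0557  r=-3.4443  x^+=-0.8824  v^+=-0.3647  a^+=0.3017
step 3: x_pred=-1.1006  r=-0.3594  x^+=-1.1869  v^+=-0.0701  a^+=0.2121
step 4: x_pred=-1.1373  r=6.0373  x^+=0.3117  v^+=0.7371  a^+=1.7163
step 5: x_pred=2.1347  r=-5.9047  x^+=0.7176  v^+=2.0445  a^+=0.2452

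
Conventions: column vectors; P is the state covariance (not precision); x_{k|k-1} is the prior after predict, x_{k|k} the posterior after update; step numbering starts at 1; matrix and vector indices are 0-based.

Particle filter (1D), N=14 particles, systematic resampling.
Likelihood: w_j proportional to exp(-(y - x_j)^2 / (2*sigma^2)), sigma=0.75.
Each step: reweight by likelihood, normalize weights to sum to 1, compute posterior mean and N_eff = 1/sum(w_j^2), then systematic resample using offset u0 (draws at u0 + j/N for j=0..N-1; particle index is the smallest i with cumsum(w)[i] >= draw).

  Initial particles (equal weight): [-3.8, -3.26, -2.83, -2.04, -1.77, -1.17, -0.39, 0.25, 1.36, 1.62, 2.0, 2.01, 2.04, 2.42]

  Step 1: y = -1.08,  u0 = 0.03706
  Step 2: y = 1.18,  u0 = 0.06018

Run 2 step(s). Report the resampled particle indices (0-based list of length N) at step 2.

resampled_idx = [10, 10, 11, 11, 12, 12, 13, 13, 13, 13, 13, 13, 13, 13]

step 1: w=[0.0005, 0.0048, 0.0216, 0.1450, 0.2154, 0.3266, 0.2154, 0.0683, 0.0017, 0.0005, 0.0001, 0.0001, 0.0001, 0.0000]  mean=-1.2013  Neff=4.4313  idx=[3, 3, 4, 4, 4, 5, 5, 5, 5, 5, 6, 6, 6, 7]
step 2: w=[0.0001, 0.0001, 0.0005, 0.0005, 0.0005, 0.0088, 0.0088, 0.0088, 0.0088, 0.0088, 0.1335, 0.1335, 0.1335, 0.5536]  mean=-0.0726  Neff=2.7753  idx=[10, 10, 11, 11, 12, 12, 13, 13, 13, 13, 13, 13, 13, 13]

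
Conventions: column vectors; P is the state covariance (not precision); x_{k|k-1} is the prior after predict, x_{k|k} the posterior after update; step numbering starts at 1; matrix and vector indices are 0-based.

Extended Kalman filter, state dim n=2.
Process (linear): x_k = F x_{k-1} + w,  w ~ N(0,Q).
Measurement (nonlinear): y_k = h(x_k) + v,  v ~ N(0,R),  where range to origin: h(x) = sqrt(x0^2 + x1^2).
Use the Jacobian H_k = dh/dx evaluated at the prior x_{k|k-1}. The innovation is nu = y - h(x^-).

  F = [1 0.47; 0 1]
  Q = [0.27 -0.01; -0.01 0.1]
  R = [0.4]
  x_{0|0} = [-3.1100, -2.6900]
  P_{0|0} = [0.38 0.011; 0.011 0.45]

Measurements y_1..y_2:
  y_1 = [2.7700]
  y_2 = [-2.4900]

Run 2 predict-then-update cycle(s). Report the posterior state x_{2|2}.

x_post = [-0.0805, 0.0756]

step 1: x^-=[-4.3743, -2.6900]  P^-=[0.7597 0.2125; 0.2125 0.5500]  H_jac=[-0.8518 -0.5238]  S=[1.2918]  K=[-0.5871; -0.3631]  nu=[-2.3652]  x^+=[-2.9856, -1.8311]  P^+=[0.3144 -0.0629; -0.0629 0.3796]
step 2: x^-=[-3.8462, -1.8311]  P^-=[0.6091 0.1055; 0.1055 0.4796]  H_jac=[-0.9029 -0.4298]  S=[1.0671]  K=[-0.5579; -0.2825]  nu=[-6.7498]  x^+=[-0.0805, 0.0756]  P^+=[0.2770 -0.0627; -0.0627 0.3945]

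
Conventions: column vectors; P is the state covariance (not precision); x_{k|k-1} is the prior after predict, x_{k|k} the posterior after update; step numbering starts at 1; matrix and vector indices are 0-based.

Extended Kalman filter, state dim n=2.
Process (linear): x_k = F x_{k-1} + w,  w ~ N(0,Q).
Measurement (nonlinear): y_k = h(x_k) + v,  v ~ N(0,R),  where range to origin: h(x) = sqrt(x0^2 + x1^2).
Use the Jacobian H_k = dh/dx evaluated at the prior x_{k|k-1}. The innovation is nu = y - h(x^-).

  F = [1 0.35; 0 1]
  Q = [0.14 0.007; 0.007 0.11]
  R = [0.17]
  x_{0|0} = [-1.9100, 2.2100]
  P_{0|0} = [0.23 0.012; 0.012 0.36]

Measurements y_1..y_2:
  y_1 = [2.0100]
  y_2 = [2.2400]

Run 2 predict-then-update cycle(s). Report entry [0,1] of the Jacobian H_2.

H_jac[0,1] = 0.9763

step 1: x^-=[-1.1365, 2.2100]  P^-=[0.4225 0.1450; 0.1450 0.4700]  H_jac=[-0.4573 0.8893]  S=[0.5121]  K=[-0.1255; 0.6867]  nu=[-0.4751]  x^+=[-1.0769, 1.8838]  P^+=[0.4144 0.1891; 0.1891 0.2285]
step 2: x^-=[-0.4176, 1.8838]  P^-=[0.7148 0.2761; 0.2761 0.3385]  H_jac=[-0.2164 0.9763]  S=[0.4095]  K=[0.2806; 0.6612]  nu=[0.3105]  x^+=[-0.3304, 2.0891]  P^+=[0.6826 0.2002; 0.2002 0.1595]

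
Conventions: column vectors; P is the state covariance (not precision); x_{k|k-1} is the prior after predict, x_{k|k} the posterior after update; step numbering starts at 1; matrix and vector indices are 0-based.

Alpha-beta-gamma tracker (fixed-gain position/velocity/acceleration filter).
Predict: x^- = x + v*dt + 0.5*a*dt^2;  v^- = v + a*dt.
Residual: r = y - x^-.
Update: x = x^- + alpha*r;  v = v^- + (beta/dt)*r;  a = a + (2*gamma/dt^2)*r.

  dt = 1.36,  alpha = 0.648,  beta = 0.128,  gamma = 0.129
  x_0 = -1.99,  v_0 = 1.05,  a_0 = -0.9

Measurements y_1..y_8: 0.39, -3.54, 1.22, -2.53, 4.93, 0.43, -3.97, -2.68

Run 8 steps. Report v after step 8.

v_post = 2.2805

step 1: x_pred=-1.3943  r=1.7843  x^+=-0.2381  v^+=-0.0061  a^+=-0.6511
step 2: x_pred=-0.8485  r=-2.6915  x^+=-2.5926  v^+=-1.1449  a^+=-1.0265
step 3: x_pred=-5.0990  r=6.3190  x^+=-1.0043  v^+=-1.9463  a^+=-0.1451
step 4: x_pred=-3.7854  r=1.2554  x^+=-2.9719  v^+=-2.0255  a^+=0.0300
step 5: x_pred=-5.6988  r=10.6288  x^+=1.1887  v^+=-0.9843  a^+=1.5126
step 6: x_pred=1.2489  r=-0.8189  x^+=0.7182  v^+=0.9958  a^+=1.3984
step 7: x_pred=3.3657  r=-7.3357  x^+=-1.3878  v^+=2.2071  a^+=0.3751
step 8: x_pred=1.9608  r=-4.6408  x^+=-1.0464  v^+=2.2805  a^+=-0.2722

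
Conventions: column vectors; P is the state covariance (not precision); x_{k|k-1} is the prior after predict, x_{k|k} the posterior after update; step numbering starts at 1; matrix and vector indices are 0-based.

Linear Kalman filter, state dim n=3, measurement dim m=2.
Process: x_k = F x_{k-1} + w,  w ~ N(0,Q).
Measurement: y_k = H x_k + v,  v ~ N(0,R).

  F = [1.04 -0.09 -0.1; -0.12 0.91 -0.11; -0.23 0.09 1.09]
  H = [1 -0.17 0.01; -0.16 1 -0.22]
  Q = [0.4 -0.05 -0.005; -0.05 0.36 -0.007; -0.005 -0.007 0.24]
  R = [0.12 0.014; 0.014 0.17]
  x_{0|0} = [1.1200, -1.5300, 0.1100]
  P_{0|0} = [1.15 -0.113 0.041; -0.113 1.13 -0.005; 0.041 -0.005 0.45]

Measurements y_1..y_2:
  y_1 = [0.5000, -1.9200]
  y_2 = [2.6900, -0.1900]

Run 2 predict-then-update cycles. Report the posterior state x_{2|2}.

step 1: x^-=[1.2915, -1.5388, -0.2754]  P^-=[1.6700 -0.3931 -0.3032; -0.3931 1.3445 0.0790; -0.3032 0.0790 0.8278]  S=[1.9563 -0.8164; -0.8164 1.6670]  K=[0.9272 0.0980; 0.0385 0.8527; -0.2153 -0.1382]  nu=[-1.0503, -0.2351]  x^+=[0.2946, -1.7797, -0.0167]  P^+=[0.1206 0.0463 -0.0120; 0.0463 0.1831 0.1374; -0.0120 0.1374 0.7538]
step 2: x^-=[0.4682, -1.6531, -0.2462]  P^-=[0.5358 -0.0373 -0.1408; -0.0373 0.4846 0.0470; -0.1408 0.0470 1.1745]  S=[0.6796 -0.1616; -0.1616 0.7065]  K=[0.8086 0.0546; -0.0146 0.6764; -0.2804 -0.3315]  nu=[1.9432, 1.4838]  x^+=[2.1206, -0.6779, -1.2830]  P^+=[0.1036 0.0329 -0.0197; 0.0329 0.1580 0.1727; -0.0197 0.1727 1.0735]

x_post = [2.1206, -0.6779, -1.2830]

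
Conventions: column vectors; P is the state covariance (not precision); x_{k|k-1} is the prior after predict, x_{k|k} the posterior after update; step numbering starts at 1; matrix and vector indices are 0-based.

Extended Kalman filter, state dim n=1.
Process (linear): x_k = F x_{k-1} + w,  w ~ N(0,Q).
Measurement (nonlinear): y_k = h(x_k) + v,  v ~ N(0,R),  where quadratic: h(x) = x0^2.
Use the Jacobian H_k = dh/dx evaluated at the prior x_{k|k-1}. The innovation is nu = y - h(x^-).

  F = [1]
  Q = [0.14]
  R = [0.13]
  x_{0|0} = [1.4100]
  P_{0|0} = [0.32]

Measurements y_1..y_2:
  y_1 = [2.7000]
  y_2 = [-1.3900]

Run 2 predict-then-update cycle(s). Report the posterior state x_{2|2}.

step 1: x^-=[1.4100]  P^-=[0.4600]  H_jac=[2.8200]  S=[3.7881]  K=[0.3424]  nu=[0.7119]  x^+=[1.6538]  P^+=[0.0158]
step 2: x^-=[1.6538]  P^-=[0.1558]  H_jac=[3.3076]  S=[1.8343]  K=[0.2809]  nu=[-4.1250]  x^+=[0.4950]  P^+=[0.0110]

x_post = [0.4950]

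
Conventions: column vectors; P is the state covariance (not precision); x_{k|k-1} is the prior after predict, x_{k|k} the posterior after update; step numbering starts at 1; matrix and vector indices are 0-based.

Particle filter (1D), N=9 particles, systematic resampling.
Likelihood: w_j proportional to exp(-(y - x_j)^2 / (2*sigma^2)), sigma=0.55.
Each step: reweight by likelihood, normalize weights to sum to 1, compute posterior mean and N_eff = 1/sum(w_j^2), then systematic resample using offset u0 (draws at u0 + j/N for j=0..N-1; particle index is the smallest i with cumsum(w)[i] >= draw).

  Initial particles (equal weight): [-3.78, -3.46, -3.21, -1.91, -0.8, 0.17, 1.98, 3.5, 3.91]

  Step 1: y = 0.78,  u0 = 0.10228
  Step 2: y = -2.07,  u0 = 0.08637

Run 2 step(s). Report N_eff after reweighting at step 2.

N_eff = 7.0000

step 1: w=[0.0000, 0.0000, 0.0000, 0.0000, 0.0249, 0.8326, 0.1425, 0.0000, 0.0000]  mean=0.4038  Neff=1.4002  idx=[5, 5, 5, 5, 5, 5, 5, 6, 6]
step 2: w=[0.1429, 0.1429, 0.1429, 0.1429, 0.1429, 0.1429, 0.1429, 0.0000, 0.0000]  mean=0.1700  Neff=7.0000  idx=[0, 1, 2, 2, 3, 4, 5, 6, 6]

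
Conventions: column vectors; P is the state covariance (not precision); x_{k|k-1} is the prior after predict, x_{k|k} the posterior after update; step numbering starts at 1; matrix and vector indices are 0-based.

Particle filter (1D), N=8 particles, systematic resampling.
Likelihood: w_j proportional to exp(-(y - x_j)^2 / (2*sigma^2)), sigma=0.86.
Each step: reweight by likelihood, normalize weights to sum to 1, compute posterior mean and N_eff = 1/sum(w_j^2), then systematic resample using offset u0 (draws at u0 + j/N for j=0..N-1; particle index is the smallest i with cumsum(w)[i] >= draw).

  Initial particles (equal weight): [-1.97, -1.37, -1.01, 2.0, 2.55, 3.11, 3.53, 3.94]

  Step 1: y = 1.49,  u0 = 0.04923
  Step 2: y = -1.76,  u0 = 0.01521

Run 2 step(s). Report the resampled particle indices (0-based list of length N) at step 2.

step 1: w=[0.0002, 0.0025, 0.0093, 0.5334, 0.2975, 0.1079, 0.0382, 0.0110]  mean=2.3258  Neff=2.5882  idx=[3, 3, 3, 3, 4, 4, 4, 5]
step 2: w=[0.2409, 0.2409, 0.2409, 0.2409, 0.0120, 0.0120, 0.0120, 0.0004]  mean=2.0202  Neff=4.2993  idx=[0, 0, 1, 1, 2, 2, 3, 3]

resampled_idx = [0, 0, 1, 1, 2, 2, 3, 3]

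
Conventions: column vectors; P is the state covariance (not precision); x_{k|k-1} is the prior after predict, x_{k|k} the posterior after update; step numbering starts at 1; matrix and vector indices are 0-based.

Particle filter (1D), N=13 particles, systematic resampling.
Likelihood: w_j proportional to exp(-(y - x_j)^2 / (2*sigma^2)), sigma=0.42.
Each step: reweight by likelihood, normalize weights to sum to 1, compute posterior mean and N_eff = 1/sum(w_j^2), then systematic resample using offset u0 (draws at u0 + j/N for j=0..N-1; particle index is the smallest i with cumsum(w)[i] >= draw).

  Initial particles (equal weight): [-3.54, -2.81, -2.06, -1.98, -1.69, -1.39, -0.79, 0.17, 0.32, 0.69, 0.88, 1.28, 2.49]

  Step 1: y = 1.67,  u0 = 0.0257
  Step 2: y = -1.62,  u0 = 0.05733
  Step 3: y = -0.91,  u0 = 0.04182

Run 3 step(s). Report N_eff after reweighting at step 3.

step 1: w=[0.0000, 0.0000, 0.0000, 0.0000, 0.0000, 0.0000, 0.0000, 0.0016, 0.0055, 0.0631, 0.1636, 0.6235, 0.1427]  mean=1.3429  Neff=2.2731  idx=[9, 10, 10, 11, 11, 11, 11, 11, 11, 11, 11, 12, 12]
step 2: w=[0.8686, 0.0651, 0.0651, 0.0001, 0.0001, 0.0001, 0.0001, 0.0001, 0.0001, 0.0001, 0.0001, 0.0000, 0.0000]  mean=0.7154  Neff=1.3107  idx=[0, 0, 0, 0, 0, 0, 0, 0, 0, 0, 0, 1, 2]
step 3: w=[0.0883, 0.0883, 0.0883, 0.0883, 0.0883, 0.0883, 0.0883, 0.0883, 0.0883, 0.0883, 0.0883, 0.0142, 0.0142]  mean=0.6954  Neff=11.5991  idx=[0, 1, 2, 3, 3, 4, 5, 6, 7, 8, 9, 10, 10]

N_eff = 11.5991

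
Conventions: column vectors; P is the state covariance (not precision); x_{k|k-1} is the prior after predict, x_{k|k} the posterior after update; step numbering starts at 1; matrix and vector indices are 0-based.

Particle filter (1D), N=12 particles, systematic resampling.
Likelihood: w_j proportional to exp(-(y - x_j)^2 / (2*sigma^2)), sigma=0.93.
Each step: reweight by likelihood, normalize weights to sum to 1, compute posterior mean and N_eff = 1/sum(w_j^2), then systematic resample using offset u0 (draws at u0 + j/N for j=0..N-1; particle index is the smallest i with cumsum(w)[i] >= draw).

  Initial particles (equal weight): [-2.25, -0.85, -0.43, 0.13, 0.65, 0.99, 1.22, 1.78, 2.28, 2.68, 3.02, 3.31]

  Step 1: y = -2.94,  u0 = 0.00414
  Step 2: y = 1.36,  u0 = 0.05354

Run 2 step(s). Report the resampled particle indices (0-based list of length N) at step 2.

resampled_idx = [6, 11, 11, 11, 11, 11, 11, 11, 11, 11, 11, 11]

step 1: w=[0.8722, 0.0919, 0.0301, 0.0049, 0.0007, 0.0002, 0.0001, 0.0000, 0.0000, 0.0000, 0.0000, 0.0000]  mean=-2.0522  Neff=1.2986  idx=[0, 0, 0, 0, 0, 0, 0, 0, 0, 0, 0, 1]
step 2: w=[0.0082, 0.0082, 0.0082, 0.0082, 0.0082, 0.0082, 0.0082, 0.0082, 0.0082, 0.0082, 0.0082, 0.9099]  mean=-0.9761  Neff=1.2068  idx=[6, 11, 11, 11, 11, 11, 11, 11, 11, 11, 11, 11]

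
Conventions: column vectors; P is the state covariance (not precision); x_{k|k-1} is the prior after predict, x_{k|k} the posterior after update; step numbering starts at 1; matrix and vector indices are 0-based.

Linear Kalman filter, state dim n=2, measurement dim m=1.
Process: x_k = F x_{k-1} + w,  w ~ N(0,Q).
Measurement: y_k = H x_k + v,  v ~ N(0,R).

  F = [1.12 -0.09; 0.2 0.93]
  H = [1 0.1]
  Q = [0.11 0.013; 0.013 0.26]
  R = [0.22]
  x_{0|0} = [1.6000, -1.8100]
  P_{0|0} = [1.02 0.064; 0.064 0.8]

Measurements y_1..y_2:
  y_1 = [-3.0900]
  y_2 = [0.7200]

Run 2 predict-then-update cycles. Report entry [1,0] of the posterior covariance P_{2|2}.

step 1: x^-=[1.9549, -1.3633]  P^-=[1.3831 0.2400; 0.2400 1.0165]  S=[1.6612]  K=[0.8470; 0.2057]  nu=[-4.9086]  x^+=[-2.2027, -2.3729]  P^+=[0.1913 -0.0494; -0.0494 0.9463]
step 2: x^-=[-2.2534, -2.6473]  P^-=[0.3676 -0.0739; -0.0739 1.0677]  S=[0.5835]  K=[0.6173; 0.0563]  nu=[3.2382]  x^+=[-0.2545, -2.4649]  P^+=[0.1452 -0.0942; -0.0942 1.0658]

P_post[1,0] = -0.0942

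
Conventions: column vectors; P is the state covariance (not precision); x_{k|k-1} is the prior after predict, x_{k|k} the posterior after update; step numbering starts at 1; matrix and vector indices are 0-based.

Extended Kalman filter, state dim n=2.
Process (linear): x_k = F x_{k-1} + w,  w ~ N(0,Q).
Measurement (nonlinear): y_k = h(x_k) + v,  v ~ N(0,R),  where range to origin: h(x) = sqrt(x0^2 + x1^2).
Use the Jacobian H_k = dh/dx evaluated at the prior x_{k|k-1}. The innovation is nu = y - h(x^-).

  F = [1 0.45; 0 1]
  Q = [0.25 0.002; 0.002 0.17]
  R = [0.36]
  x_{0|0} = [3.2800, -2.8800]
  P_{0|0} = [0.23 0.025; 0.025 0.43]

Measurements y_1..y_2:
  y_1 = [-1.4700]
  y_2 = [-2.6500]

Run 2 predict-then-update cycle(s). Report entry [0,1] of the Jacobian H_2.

step 1: x^-=[1.9840, -2.8800]  P^-=[0.5896 0.2205; 0.2205 0.6000]  H_jac=[0.5673 -0.8235]  S=[0.7506]  K=[0.2037; -0.4916]  nu=[-4.9672]  x^+=[0.9723, -0.4380]  P^+=[0.5584 0.2957; 0.2957 0.4186]
step 2: x^-=[0.7752, -0.4380]  P^-=[1.1593 0.4860; 0.4860 0.5886]  H_jac=[0.8706 -0.4920]  S=[0.9648]  K=[0.7983; 0.1384]  nu=[-3.5404]  x^+=[-2.0510, -0.9282]  P^+=[0.5445 0.3794; 0.3794 0.5701]

H_jac[0,1] = -0.4920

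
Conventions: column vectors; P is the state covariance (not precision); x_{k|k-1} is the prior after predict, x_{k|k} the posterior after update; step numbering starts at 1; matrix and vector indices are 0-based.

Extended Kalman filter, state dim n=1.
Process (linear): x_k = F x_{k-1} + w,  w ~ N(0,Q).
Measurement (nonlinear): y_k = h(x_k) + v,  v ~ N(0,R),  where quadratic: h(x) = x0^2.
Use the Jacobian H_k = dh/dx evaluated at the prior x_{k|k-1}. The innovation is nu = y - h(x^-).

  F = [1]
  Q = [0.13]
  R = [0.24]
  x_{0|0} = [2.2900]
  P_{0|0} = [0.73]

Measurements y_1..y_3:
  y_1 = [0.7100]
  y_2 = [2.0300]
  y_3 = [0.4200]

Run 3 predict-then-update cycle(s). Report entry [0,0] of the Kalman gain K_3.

K[0,0] = 0.2982

step 1: x^-=[2.2900]  P^-=[0.8600]  H_jac=[4.5800]  S=[18.2797]  K=[0.2155]  nu=[-4.5341]  x^+=[1.3130]  P^+=[0.0113]
step 2: x^-=[1.3130]  P^-=[0.1413]  H_jac=[2.6260]  S=[1.2144]  K=[0.3055]  nu=[0.3060]  x^+=[1.4065]  P^+=[0.0279]
step 3: x^-=[1.4065]  P^-=[0.1579]  H_jac=[2.8130]  S=[1.4897]  K=[0.2982]  nu=[-1.5583]  x^+=[0.9418]  P^+=[0.0254]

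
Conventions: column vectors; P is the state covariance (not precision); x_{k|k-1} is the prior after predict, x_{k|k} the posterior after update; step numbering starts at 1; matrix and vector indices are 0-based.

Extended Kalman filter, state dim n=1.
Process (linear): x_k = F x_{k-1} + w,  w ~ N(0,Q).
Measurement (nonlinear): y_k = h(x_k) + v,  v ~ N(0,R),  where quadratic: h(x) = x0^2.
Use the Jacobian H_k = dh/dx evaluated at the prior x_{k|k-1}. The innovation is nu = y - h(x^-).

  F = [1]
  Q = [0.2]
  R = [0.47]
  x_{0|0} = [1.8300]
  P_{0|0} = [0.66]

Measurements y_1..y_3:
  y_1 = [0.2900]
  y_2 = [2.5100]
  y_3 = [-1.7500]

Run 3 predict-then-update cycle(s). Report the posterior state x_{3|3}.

step 1: x^-=[1.8300]  P^-=[0.8600]  H_jac=[3.6600]  S=[11.9902]  K=[0.2625]  nu=[-3.0589]  x^+=[1.0270]  P^+=[0.0337]
step 2: x^-=[1.0270]  P^-=[0.2337]  H_jac=[2.0540]  S=[1.4560]  K=[0.3297]  nu=[1.4553]  x^+=[1.5068]  P^+=[0.0754]
step 3: x^-=[1.5068]  P^-=[0.2754]  H_jac=[3.0136]  S=[2.9715]  K=[0.2793]  nu=[-4.0204]  x^+=[0.3837]  P^+=[0.0436]

x_post = [0.3837]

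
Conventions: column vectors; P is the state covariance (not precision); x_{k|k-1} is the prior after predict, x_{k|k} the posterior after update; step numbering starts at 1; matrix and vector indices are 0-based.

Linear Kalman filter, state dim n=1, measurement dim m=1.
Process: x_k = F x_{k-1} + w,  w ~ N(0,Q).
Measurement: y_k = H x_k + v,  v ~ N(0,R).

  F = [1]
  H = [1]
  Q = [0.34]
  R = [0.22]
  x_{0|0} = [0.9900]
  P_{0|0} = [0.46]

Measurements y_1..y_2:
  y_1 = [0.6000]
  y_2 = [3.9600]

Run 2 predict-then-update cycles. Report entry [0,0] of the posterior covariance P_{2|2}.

P_post[0,0] = 0.1539

step 1: x^-=[0.9900]  P^-=[0.8000]  S=[1.0200]  K=[0.7843]  nu=[-0.3900]  x^+=[0.6841]  P^+=[0.1725]
step 2: x^-=[0.6841]  P^-=[0.5125]  S=[0.7325]  K=[0.6997]  nu=[3.2759]  x^+=[2.9762]  P^+=[0.1539]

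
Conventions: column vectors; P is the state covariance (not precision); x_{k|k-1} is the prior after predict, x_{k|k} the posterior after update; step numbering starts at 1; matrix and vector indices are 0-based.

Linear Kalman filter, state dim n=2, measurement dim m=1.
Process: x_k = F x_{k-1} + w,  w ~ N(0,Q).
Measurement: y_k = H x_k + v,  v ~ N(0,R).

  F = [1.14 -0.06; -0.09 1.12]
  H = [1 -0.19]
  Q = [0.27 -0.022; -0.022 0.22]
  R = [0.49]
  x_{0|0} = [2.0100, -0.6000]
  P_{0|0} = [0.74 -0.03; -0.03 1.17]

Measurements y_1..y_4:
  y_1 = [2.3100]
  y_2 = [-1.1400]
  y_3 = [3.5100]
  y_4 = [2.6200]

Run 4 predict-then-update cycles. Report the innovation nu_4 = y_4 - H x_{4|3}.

step 1: x^-=[2.3274, -0.8529]  P^-=[1.2400 -0.2150; -0.2150 1.6997]  S=[1.8731]  K=[0.6838; -0.2872]  nu=[-0.1795]  x^+=[2.2047, -0.8014]  P^+=[0.3641 0.1529; 0.1529 1.5452]
step 2: x^-=[2.5614, -1.0959]  P^-=[0.7279 0.0328; 0.0328 2.1304]  S=[1.2823]  K=[0.5628; -0.2901]  nu=[-3.9097]  x^+=[0.3612, 0.0382]  P^+=[0.3218 0.2421; 0.2421 2.0225]
step 3: x^-=[0.4095, 0.0103]  P^-=[0.6623 0.1195; 0.1195 2.7108]  S=[1.2047]  K=[0.5309; -0.3283]  nu=[3.1024]  x^+=[2.0566, -1.0083]  P^+=[0.3227 0.3295; 0.3295 2.5810]
step 4: x^-=[2.4050, -1.3143]  P^-=[0.6537 0.1940; 0.1940 3.3938]  S=[1.1925]  K=[0.5173; -0.3781]  nu=[-0.0347]  x^+=[2.3870, -1.3012]  P^+=[0.3346 0.4272; 0.4272 3.2233]

innov = [-0.0347]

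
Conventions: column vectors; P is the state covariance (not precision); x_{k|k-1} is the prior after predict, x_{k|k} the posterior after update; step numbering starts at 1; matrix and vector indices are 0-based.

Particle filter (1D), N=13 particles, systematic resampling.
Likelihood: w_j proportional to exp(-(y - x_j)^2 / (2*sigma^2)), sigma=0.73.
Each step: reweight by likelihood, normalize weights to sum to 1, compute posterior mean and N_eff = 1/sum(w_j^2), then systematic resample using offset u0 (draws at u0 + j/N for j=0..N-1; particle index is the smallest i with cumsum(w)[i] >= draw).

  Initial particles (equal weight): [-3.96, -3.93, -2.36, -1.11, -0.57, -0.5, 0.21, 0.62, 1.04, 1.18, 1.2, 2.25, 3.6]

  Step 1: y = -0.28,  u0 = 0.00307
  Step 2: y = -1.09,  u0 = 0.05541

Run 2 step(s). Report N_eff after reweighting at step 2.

N_eff = 9.0247

step 1: w=[0.0000, 0.0000, 0.0042, 0.1263, 0.2228, 0.2304, 0.1925, 0.1128, 0.0470, 0.0326, 0.0309, 0.0006, 0.0000]  mean=-0.1561  Neff=5.7911  idx=[2, 3, 4, 4, 4, 5, 5, 5, 6, 6, 6, 7, 8]
step 2: w=[0.0344, 0.1561, 0.1212, 0.1212, 0.1212, 0.1126, 0.1126, 0.1126, 0.0320, 0.0320, 0.0320, 0.0100, 0.0022]  mean=-0.6018  Neff=9.0247  idx=[1, 1, 2, 2, 3, 4, 4, 5, 6, 6, 7, 8, 10]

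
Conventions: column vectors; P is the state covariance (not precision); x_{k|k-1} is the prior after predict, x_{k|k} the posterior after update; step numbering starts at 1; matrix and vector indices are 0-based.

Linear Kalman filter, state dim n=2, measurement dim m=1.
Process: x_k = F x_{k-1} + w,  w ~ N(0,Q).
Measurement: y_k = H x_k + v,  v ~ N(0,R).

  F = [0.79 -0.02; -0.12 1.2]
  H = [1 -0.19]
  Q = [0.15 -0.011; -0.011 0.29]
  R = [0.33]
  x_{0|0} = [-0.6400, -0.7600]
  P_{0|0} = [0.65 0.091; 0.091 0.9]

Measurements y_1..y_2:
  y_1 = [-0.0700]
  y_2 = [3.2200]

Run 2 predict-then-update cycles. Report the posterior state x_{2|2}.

step 1: x^-=[-0.4904, -0.8352]  P^-=[0.5531 -0.0077; -0.0077 1.5692]  S=[0.9427]  K=[0.5883; -0.3245]  nu=[0.2617]  x^+=[-0.3364, -0.9201]  P^+=[0.2269 0.1722; 0.1722 1.4699]
step 2: x^-=[-0.2474, -1.0638]  P^-=[0.2867 0.0959; 0.0959 2.3603]  S=[0.6655]  K=[0.4035; -0.5298]  nu=[3.2653]  x^+=[1.0701, -2.7937]  P^+=[0.1784 0.2381; 0.2381 2.1735]

x_post = [1.0701, -2.7937]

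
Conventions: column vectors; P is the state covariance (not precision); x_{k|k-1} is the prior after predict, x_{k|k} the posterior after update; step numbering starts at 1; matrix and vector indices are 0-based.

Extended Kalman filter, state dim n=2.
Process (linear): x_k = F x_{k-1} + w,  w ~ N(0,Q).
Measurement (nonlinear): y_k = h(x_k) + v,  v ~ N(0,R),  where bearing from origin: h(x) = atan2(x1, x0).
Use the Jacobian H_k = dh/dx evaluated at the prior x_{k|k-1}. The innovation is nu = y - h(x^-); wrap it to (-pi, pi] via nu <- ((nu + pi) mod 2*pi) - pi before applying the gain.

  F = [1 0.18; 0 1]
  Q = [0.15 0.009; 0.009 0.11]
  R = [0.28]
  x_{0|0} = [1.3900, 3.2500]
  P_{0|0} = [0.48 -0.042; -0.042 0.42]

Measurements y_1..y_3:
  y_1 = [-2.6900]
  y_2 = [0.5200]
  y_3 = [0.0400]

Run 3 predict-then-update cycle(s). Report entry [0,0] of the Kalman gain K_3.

K[0,0] = -0.4221

step 1: x^-=[1.9750, 3.2500]  P^-=[0.6285 0.0426; 0.0426 0.5300]  H_jac=[-0.2247 0.1366]  S=[0.3190]  K=[-0.4245; 0.1969]  nu=[2.5684]  x^+=[0.8848, 3.7556]  P^+=[0.5710 0.0693; 0.0693 0.5176]
step 2: x^-=[1.5608, 3.7556]  P^-=[0.7627 0.1714; 0.1714 0.6276]  H_jac=[-0.2271 0.0944]  S=[0.3176]  K=[-0.4944; 0.0639]  nu=[-0.6569]  x^+=[1.8855, 3.7136]  P^+=[0.6851 0.1815; 0.1815 0.6263]
step 3: x^-=[2.5540, 3.7136]  P^-=[0.9207 0.3032; 0.3032 0.7363]  H_jac=[-0.1828 0.1257]  S=[0.3085]  K=[-0.4221; 0.1204]  nu=[-0.9283]  x^+=[2.9458, 3.6019]  P^+=[0.8658 0.3189; 0.3189 0.7319]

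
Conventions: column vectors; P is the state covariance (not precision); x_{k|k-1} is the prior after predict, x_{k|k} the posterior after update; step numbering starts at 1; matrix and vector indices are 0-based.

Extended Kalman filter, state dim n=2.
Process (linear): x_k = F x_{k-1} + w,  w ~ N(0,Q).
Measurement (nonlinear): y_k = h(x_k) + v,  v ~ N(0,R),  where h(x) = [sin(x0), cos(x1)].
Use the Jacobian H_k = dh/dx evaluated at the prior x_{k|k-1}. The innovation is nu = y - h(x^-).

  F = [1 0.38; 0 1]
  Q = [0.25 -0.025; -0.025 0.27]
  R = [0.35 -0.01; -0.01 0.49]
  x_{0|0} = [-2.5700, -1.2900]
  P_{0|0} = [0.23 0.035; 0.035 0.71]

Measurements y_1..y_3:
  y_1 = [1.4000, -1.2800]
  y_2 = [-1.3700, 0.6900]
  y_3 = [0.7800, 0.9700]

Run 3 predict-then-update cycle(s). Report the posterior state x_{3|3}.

x_post = [-5.7201, -1.0760]

step 1: x^-=[-3.0602, -1.2900]  P^-=[0.6091 0.2798; 0.2798 0.9800]  H_jac=[-0.9967 0.0000; 0.0000 0.9608]  S=[0.9551 -0.2780; -0.2780 1.3947]  K=[-0.6152 0.0701; -0.1014 0.6549]  nu=[1.4813, -1.5571]  x^+=[-4.0808, -2.4600]  P^+=[0.2168 0.0422; 0.0422 0.3350]
step 2: x^-=[-5.0156, -2.4600]  P^-=[0.5472 0.1445; 0.1445 0.6050]  H_jac=[0.2986 0.0000; 0.0000 0.6301]  S=[0.3988 0.0172; 0.0172 0.7302]  K=[0.4047 0.1152; 0.0858 0.5201]  nu=[-2.3244, 1.4666]  x^+=[-5.7874, -1.8967]  P^+=[0.4706 0.0831; 0.0831 0.4031]
step 3: x^-=[-6.5081, -1.8967]  P^-=[0.8420 0.2113; 0.2113 0.6731]  H_jac=[0.9748 0.0000; 0.0000 0.9474]  S=[1.1501 0.1851; 0.1851 1.0941]  K=[0.7034 0.0639; 0.0877 0.5680]  nu=[1.0030, 1.2901]  x^+=[-5.7201, -1.0760]  P^+=[0.2519 0.0257; 0.0257 0.2928]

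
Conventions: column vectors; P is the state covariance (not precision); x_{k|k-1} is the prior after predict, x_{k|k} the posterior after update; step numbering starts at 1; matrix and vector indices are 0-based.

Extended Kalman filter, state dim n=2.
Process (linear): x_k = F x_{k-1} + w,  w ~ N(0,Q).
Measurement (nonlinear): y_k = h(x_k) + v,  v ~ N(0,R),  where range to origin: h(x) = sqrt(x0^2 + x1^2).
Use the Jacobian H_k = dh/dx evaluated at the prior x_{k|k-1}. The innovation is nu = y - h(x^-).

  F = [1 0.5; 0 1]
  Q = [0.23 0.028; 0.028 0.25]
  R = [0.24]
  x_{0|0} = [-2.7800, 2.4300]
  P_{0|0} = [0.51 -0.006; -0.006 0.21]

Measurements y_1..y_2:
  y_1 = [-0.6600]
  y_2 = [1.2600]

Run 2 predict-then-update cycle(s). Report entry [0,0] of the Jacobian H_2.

step 1: x^-=[-1.5650, 2.4300]  P^-=[0.7865 0.1270; 0.1270 0.4600]  H_jac=[-0.5415 0.8407]  S=[0.6801]  K=[-0.4692; 0.4675]  nu=[-3.5504]  x^+=[0.1007, 0.7701]  P^+=[0.6368 0.2762; 0.2762 0.3113]
step 2: x^-=[0.4858, 0.7701]  P^-=[1.2208 0.4599; 0.4599 0.5613]  H_jac=[0.5335 0.8458]  S=[1.4041]  K=[0.7409; 0.5129]  nu=[0.3495]  x^+=[0.7447, 0.9493]  P^+=[0.4501 -0.0737; -0.0737 0.1920]

H_jac[0,0] = 0.5335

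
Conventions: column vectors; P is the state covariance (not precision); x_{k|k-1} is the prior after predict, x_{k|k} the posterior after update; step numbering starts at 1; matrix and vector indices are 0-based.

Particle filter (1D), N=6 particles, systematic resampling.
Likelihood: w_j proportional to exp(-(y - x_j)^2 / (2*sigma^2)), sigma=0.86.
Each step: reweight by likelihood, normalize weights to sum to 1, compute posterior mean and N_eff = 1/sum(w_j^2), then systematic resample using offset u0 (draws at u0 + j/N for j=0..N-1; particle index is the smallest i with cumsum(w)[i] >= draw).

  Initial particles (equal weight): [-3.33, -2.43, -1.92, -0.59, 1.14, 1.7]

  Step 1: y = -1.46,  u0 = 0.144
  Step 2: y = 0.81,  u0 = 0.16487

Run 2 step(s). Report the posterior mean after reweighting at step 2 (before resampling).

step 1: w=[0.0448, 0.2519, 0.4125, 0.2853, 0.0049, 0.0006]  mean=-1.7150  Neff=3.1539  idx=[1, 2, 2, 2, 3, 3]
step 2: w=[0.0015, 0.0117, 0.0117, 0.0117, 0.4816, 0.4816]  mean=-0.6396  Neff=2.1536  idx=[4, 4, 4, 5, 5, 5]

post_mean = -0.6396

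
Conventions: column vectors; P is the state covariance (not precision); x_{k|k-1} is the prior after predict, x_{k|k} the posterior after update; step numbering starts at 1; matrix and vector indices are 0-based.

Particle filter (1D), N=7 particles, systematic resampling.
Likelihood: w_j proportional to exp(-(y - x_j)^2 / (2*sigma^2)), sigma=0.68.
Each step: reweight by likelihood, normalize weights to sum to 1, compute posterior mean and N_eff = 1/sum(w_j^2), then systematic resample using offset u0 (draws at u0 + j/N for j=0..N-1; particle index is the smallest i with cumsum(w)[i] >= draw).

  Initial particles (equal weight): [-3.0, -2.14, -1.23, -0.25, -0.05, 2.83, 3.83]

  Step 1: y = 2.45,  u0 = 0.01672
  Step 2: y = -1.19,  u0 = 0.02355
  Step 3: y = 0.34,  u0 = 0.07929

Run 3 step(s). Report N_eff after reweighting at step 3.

step 1: w=[0.0000, 0.0000, 0.0000, 0.0004, 0.0012, 0.8689, 0.1296]  mean=2.9550  Neff=1.2958  idx=[5, 5, 5, 5, 5, 5, 6]
step 2: w=[0.1667, 0.1667, 0.1667, 0.1667, 0.1667, 0.1667, 0.0000]  mean=2.8300  Neff=6.0001  idx=[0, 0, 1, 2, 3, 4, 5]
step 3: w=[0.1429, 0.1429, 0.1429, 0.1429, 0.1429, 0.1429, 0.1429]  mean=2.8300  Neff=7.0000  idx=[0, 1, 2, 3, 4, 5, 6]

N_eff = 7.0000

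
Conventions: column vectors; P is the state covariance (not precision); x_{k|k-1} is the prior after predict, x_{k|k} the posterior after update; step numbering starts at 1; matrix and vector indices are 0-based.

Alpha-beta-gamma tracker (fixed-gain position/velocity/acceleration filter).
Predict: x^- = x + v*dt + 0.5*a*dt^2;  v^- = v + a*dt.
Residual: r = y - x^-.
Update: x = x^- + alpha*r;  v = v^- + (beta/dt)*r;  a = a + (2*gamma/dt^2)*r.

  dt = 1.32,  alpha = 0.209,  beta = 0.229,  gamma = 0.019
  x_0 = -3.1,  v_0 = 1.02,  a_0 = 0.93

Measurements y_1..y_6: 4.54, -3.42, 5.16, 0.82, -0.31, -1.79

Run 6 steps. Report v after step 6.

v_post = -1.5097

step 1: x_pred=-0.9434  r=5.4834  x^+=0.2026  v^+=3.1989  a^+=1.0496
step 2: x_pred=5.3396  r=-8.7596  x^+=3.5088  v^+=3.0647  a^+=0.8585
step 3: x_pred=8.3022  r=-3.1422  x^+=7.6455  v^+=3.6529  a^+=0.7900
step 4: x_pred=13.1555  r=-12.3355  x^+=10.5774  v^+=2.5557  a^+=0.5210
step 5: x_pred=14.4047  r=-14.7147  x^+=11.3294  v^+=0.6906  a^+=0.2001
step 6: x_pred=12.4153  r=-14.2053  x^+=9.4464  v^+=-1.5097  a^+=-0.1097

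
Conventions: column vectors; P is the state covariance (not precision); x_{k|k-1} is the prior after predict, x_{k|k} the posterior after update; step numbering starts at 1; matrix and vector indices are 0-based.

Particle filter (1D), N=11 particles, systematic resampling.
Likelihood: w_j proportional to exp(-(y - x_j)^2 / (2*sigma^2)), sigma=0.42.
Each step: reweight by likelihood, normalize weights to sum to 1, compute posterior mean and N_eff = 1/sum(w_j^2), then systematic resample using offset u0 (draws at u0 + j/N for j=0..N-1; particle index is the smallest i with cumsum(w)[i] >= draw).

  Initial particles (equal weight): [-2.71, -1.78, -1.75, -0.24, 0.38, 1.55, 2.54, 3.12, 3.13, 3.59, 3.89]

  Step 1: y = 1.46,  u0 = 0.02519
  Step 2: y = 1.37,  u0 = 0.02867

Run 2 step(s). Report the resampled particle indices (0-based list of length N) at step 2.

resampled_idx = [1, 2, 3, 3, 4, 5, 6, 7, 8, 9, 10]

step 1: w=[0.0000, 0.0000, 0.0000, 0.0003, 0.0349, 0.9293, 0.0349, 0.0004, 0.0004, 0.0000, 0.0000]  mean=1.5444  Neff=1.1547  idx=[4, 5, 5, 5, 5, 5, 5, 5, 5, 5, 5]
step 2: w=[0.0068, 0.0993, 0.0993, 0.0993, 0.0993, 0.0993, 0.0993, 0.0993, 0.0993, 0.0993, 0.0993]  mean=1.5421  Neff=10.1320  idx=[1, 2, 3, 3, 4, 5, 6, 7, 8, 9, 10]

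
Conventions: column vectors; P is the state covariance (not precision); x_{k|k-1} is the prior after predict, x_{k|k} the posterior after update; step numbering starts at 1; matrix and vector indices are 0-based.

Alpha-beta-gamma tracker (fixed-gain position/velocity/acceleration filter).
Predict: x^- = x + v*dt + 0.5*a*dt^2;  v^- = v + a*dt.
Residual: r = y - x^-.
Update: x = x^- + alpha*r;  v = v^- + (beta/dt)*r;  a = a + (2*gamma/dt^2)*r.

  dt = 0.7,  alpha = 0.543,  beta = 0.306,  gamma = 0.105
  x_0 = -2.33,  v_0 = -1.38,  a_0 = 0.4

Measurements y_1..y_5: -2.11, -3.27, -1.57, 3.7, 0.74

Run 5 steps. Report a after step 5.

a_post = 1.5921

step 1: x_pred=-3.1980  r=1.0880  x^+=-2.6072  v^+=-0.6244  a^+=0.8663
step 2: x_pred=-2.8320  r=-0.4380  x^+=-3.0699  v^+=-0.2094  a^+=0.6786
step 3: x_pred=-3.0502  r=1.4802  x^+=-2.2465  v^+=0.9126  a^+=1.3130
step 4: x_pred=-1.2859  r=4.9859  x^+=1.4214  v^+=4.0113  a^+=3.4498
step 5: x_pred=5.0745  r=-4.3345  x^+=2.7209  v^+=4.5313  a^+=1.5921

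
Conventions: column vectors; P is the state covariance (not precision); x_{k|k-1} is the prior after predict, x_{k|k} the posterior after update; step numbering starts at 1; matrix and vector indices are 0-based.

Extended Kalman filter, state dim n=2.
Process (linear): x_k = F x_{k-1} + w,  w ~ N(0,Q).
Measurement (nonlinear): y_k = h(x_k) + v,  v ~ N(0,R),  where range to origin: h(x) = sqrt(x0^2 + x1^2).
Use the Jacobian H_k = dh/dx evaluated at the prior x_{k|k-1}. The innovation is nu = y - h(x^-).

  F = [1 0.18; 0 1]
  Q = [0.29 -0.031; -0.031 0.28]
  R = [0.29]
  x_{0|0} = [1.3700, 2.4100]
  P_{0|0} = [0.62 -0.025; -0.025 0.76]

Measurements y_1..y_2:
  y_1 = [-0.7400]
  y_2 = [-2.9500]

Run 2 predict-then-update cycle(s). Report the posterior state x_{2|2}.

x_post = [-2.1322, 0.8358]

step 1: x^-=[1.8038, 2.4100]  P^-=[0.9256 0.0808; 0.0808 1.0400]  H_jac=[0.5992 0.8006]  S=[1.3665]  K=[0.4532; 0.6448]  nu=[-3.7503]  x^+=[0.1040, -0.0080]  P^+=[0.6449 -0.3185; -0.3185 0.4720]
step 2: x^-=[0.1026, -0.0080]  P^-=[0.8355 -0.2646; -0.2646 0.7520]  H_jac=[0.9970 -0.0779]  S=[1.1661]  K=[0.7320; -0.2764]  nu=[-3.0529]  x^+=[-2.1322, 0.8358]  P^+=[0.2107 -0.0286; -0.0286 0.6629]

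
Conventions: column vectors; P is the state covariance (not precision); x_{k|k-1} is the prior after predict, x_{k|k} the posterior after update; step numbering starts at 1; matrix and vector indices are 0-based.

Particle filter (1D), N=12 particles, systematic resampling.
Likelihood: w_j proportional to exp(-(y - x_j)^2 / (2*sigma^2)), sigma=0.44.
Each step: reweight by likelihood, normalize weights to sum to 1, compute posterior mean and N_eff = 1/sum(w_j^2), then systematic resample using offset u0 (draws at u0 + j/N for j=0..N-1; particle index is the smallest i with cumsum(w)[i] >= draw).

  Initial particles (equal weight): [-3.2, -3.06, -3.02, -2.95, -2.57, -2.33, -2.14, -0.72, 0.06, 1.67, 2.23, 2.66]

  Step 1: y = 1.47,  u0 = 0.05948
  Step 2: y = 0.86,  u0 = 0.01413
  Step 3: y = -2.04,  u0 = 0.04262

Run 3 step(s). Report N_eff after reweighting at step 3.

N_eff = 12.0000

step 1: w=[0.0000, 0.0000, 0.0000, 0.0000, 0.0000, 0.0000, 0.0000, 0.0000, 0.0051, 0.7784, 0.1942, 0.0223]  mean=1.7926  Neff=1.5523  idx=[9, 9, 9, 9, 9, 9, 9, 9, 9, 10, 10, 10]
step 2: w=[0.1096, 0.1096, 0.1096, 0.1096, 0.1096, 0.1096, 0.1096, 0.1096, 0.1096, 0.0047, 0.0047, 0.0047]  mean=1.6779  Neff=9.2526  idx=[0, 0, 1, 2, 3, 3, 4, 5, 6, 6, 7, 8]
step 3: w=[0.0833, 0.0833, 0.0833, 0.0833, 0.0833, 0.0833, 0.0833, 0.0833, 0.0833, 0.0833, 0.0833, 0.0833]  mean=1.6700  Neff=12.0000  idx=[0, 1, 2, 3, 4, 5, 6, 7, 8, 9, 10, 11]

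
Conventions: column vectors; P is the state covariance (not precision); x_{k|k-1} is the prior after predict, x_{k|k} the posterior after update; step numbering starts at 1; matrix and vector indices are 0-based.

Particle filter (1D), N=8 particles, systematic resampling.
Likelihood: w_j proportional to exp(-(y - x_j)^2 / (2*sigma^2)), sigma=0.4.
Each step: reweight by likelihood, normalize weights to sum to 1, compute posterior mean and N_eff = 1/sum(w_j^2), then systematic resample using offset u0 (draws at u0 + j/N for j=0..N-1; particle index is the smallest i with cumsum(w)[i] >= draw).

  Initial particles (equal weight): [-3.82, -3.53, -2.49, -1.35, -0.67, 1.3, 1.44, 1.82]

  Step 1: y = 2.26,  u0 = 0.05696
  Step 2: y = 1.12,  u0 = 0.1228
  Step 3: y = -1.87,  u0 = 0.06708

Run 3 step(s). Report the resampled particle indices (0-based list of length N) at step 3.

step 1: w=[0.0000, 0.0000, 0.0000, 0.0000, 0.0000, 0.0775, 0.1688, 0.7537]  mean=1.7156  Neff=1.6595  idx=[5, 6, 7, 7, 7, 7, 7, 7]
step 2: w=[0.3087, 0.2480, 0.0739, 0.0739, 0.0739, 0.0739, 0.0739, 0.0739]  mean=1.5652  Neff=5.2751  idx=[0, 0, 1, 1, 2, 4, 6, 7]
step 3: w=[0.4723, 0.4723, 0.0277, 0.0277, 0.0000, 0.0000, 0.0000, 0.0000]  mean=1.3078  Neff=2.2342  idx=[0, 0, 0, 0, 1, 1, 1, 1]

resampled_idx = [0, 0, 0, 0, 1, 1, 1, 1]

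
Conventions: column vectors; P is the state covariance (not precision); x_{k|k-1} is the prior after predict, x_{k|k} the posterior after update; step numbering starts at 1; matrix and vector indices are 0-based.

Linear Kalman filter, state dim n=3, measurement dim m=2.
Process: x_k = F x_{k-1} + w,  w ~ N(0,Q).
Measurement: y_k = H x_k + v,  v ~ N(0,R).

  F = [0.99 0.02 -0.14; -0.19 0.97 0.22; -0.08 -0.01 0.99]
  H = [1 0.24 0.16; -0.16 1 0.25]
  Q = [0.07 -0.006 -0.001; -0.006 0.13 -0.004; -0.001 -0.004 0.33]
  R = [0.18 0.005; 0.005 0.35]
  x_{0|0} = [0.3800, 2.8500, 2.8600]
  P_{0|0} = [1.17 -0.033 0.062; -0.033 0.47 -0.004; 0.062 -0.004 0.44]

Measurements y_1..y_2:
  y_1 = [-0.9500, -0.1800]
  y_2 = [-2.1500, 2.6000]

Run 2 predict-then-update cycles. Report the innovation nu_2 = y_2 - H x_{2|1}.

innov = [-1.5987, 0.8600]

step 1: x^-=[0.0328, 3.3215, 2.7725]  P^-=[1.2071 -0.2464 -0.0930; -0.2464 0.6410 0.0910; -0.0930 0.0910 0.7590]  S=[1.3024 -0.2417; -0.2417 1.2011]  K=[0.8295 -0.2184; 0.0507 0.5956; 0.0876 0.2637]  nu=[-2.2236, -4.1894]  x^+=[-0.8967, 0.7135, 1.4730]  P^+=[0.1662 -0.0282 -0.0701; -0.0282 0.2261 -0.0876; -0.0701 -0.0876 0.6766]
step 2: x^-=[-1.0797, 1.1866, 1.5229]  P^-=[0.2651 -0.0863 -0.1791; -0.0863 0.3604 0.0763; -0.1791 0.0763 1.0071]  S=[0.3987 -0.0170; -0.0170 0.8602]  K=[0.5328 -0.1911; 0.0507 0.4582; 0.0186 0.4151]  nu=[-1.5987, 0.8600]  x^+=[-2.0959, 1.4995, 1.8500]  P^+=[0.1170 -0.0177 -0.1111; -0.0177 0.1796 -0.0872; -0.1111 -0.0872 0.8590]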